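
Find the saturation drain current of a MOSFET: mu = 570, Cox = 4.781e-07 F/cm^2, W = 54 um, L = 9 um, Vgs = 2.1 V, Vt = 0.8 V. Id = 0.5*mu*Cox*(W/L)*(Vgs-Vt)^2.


Step 1: Overdrive voltage Vov = Vgs - Vt = 2.1 - 0.8 = 1.3 V
Step 2: W/L = 54/9 = 6
Step 3: Id = 0.5 * 570 * 4.781e-07 * 6 * 1.3^2
Step 4: Id = 1.38e-03 A

1.38e-03


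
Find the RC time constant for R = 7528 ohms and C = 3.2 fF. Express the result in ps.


Step 1: tau = R * C
Step 2: tau = 7528 * 3.2 fF = 7528 * 3.2e-15 F
Step 3: tau = 2.40896e-11 s = 24.0896 ps

24.0896


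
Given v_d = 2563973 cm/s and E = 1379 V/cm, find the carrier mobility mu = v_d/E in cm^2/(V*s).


Step 1: mu = v_d / E
Step 2: mu = 2563973 / 1379
Step 3: mu = 1859.3 cm^2/(V*s)

1859.3


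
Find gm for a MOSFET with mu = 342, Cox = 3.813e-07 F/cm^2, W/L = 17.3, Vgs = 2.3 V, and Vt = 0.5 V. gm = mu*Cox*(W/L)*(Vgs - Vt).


Step 1: Vov = Vgs - Vt = 2.3 - 0.5 = 1.8 V
Step 2: gm = mu * Cox * (W/L) * Vov
Step 3: gm = 342 * 3.813e-07 * 17.3 * 1.8 = 4.06e-03 S

4.06e-03


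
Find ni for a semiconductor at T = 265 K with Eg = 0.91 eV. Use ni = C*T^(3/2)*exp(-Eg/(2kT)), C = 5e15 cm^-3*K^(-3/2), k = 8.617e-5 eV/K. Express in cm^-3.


Step 1: Compute kT = 8.617e-5 * 265 = 0.02283505 eV
Step 2: Exponent = -Eg/(2kT) = -0.91/(2*0.02283505) = -19.92551
Step 3: T^(3/2) = 265^1.5 = 4313.89
Step 4: ni = 5e15 * 4313.89 * exp(-19.92551) = 4.79e+10 cm^-3

4.79e+10


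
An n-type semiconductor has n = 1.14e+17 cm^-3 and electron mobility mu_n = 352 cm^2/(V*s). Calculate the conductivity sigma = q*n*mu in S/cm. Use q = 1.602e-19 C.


Step 1: sigma = q * n * mu
Step 2: sigma = 1.602e-19 * 1.14e+17 * 352
Step 3: sigma = 6.429e+00 S/cm

6.429e+00


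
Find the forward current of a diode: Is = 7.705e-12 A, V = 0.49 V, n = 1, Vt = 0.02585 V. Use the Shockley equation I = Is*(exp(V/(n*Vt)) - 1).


Step 1: V/(n*Vt) = 0.49/(1*0.02585) = 18.9555
Step 2: exp(18.9555) = 1.7071e+08
Step 3: I = 7.705e-12 * (1.7071e+08 - 1) = 1.32e-03 A

1.32e-03


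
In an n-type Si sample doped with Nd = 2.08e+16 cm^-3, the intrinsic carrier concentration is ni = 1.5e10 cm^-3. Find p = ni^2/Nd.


Step 1: Since Nd >> ni, n ≈ Nd = 2.08e+16 cm^-3
Step 2: p = ni^2 / n = (1.5e10)^2 / 2.08e+16
Step 3: p = 2.25e20 / 2.08e+16 = 1.08e+04 cm^-3

1.08e+04


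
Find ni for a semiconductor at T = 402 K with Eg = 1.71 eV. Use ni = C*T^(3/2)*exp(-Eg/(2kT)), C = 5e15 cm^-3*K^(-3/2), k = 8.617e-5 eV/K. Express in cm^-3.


Step 1: Compute kT = 8.617e-5 * 402 = 0.03464034 eV
Step 2: Exponent = -Eg/(2kT) = -1.71/(2*0.03464034) = -24.68221
Step 3: T^(3/2) = 402^1.5 = 8060.07
Step 4: ni = 5e15 * 8060.07 * exp(-24.68221) = 7.69e+08 cm^-3

7.69e+08


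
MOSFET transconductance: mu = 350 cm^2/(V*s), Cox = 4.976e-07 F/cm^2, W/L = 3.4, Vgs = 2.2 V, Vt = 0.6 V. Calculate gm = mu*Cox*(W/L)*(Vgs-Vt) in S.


Step 1: Vov = Vgs - Vt = 2.2 - 0.6 = 1.6 V
Step 2: gm = mu * Cox * (W/L) * Vov
Step 3: gm = 350 * 4.976e-07 * 3.4 * 1.6 = 9.47e-04 S

9.47e-04


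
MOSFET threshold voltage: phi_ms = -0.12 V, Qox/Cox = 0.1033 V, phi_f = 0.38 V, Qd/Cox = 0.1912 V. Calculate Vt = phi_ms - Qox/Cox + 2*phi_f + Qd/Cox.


Step 1: Vt = phi_ms - Qox/Cox + 2*phi_f + Qd/Cox
Step 2: Vt = -0.12 - 0.1033 + 2*0.38 + 0.1912
Step 3: Vt = -0.12 - 0.1033 + 0.76 + 0.1912
Step 4: Vt = 0.7279 V

0.7279


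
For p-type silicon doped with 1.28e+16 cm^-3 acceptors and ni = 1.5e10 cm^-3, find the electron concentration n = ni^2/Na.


Step 1: Majority hole concentration p ≈ Na = 1.28e+16 cm^-3
Step 2: n = ni^2 / Na = (1.5e10)^2 / 1.28e+16
Step 3: n = 1.76e+04 cm^-3

1.76e+04


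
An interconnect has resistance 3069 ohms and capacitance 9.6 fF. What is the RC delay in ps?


Step 1: tau = R * C
Step 2: tau = 3069 * 9.6 fF = 3069 * 9.6e-15 F
Step 3: tau = 2.94624e-11 s = 29.4624 ps

29.4624


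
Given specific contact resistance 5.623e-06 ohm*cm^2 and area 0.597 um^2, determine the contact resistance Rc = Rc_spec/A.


Step 1: Convert area to cm^2: 0.597 um^2 = 5.9700e-09 cm^2
Step 2: Rc = Rc_spec / A = 5.623e-06 / 5.9700e-09
Step 3: Rc = 9.42e+02 ohms

9.42e+02


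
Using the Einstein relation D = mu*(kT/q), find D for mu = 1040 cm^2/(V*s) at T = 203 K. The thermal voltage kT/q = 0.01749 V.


Step 1: D = mu * (kT/q)
Step 2: D = 1040 * 0.01749
Step 3: D = 18.19 cm^2/s

18.19


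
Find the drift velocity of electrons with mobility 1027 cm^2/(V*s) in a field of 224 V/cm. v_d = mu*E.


Step 1: v_d = mu * E
Step 2: v_d = 1027 * 224 = 230048
Step 3: v_d = 2.30e+05 cm/s

2.30e+05


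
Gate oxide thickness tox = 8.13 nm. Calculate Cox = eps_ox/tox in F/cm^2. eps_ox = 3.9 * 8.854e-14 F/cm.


Step 1: eps_ox = 3.9 * 8.854e-14 = 3.45306e-13 F/cm
Step 2: tox in cm = 8.13 nm * 1e-7 = 8.1300e-07 cm
Step 3: Cox = 3.45306e-13 / 8.1300e-07 = 4.25e-07 F/cm^2

4.25e-07


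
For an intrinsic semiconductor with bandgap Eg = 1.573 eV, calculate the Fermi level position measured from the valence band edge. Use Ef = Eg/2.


Step 1: For an intrinsic semiconductor, the Fermi level sits at midgap.
Step 2: Ef = Eg / 2 = 1.573 / 2 = 0.7865 eV

0.7865


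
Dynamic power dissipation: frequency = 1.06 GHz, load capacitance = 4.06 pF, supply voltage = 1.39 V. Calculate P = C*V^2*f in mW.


Step 1: V^2 = 1.39^2 = 1.9321 V^2
Step 2: P = C*V^2*f = 4.06e-12 F * 1.9321 * 1.06e9 Hz
Step 3: P = 8.31498556e-03 W
Step 4: P = 8.315 mW

8.315


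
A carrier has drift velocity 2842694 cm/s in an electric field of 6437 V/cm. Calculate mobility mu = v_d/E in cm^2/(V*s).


Step 1: mu = v_d / E
Step 2: mu = 2842694 / 6437
Step 3: mu = 441.62 cm^2/(V*s)

441.62


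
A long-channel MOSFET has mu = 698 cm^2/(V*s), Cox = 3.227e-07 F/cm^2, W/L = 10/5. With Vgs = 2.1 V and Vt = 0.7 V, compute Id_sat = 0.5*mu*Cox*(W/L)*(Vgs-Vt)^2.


Step 1: Overdrive voltage Vov = Vgs - Vt = 2.1 - 0.7 = 1.4 V
Step 2: W/L = 10/5 = 2
Step 3: Id = 0.5 * 698 * 3.227e-07 * 2 * 1.4^2
Step 4: Id = 4.41e-04 A

4.41e-04


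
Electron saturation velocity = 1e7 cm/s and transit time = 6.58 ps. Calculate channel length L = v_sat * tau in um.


Step 1: tau in seconds = 6.58 ps * 1e-12 = 6.5800e-12 s
Step 2: L = v_sat * tau = 1e7 * 6.5800e-12 = 6.5800e-05 cm
Step 3: L in um = 6.5800e-05 * 1e4 = 0.658 um

0.658


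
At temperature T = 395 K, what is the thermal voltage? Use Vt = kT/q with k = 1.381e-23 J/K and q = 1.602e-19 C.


Step 1: kT = 1.381e-23 * 395 = 5.45495e-21 J
Step 2: Vt = kT/q = 5.45495e-21 / 1.602e-19
Step 3: Vt = 0.03405 V

0.03405


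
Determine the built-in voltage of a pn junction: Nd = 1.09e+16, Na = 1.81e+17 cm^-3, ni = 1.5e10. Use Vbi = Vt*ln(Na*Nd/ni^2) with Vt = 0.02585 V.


Step 1: Compute Na*Nd/ni^2 = 1.81e+17 * 1.09e+16 / (1.5e10)^2 = 8.7684e+12
Step 2: ln(8.7684e+12) = 29.8022
Step 3: Vbi = 0.02585 * 29.8022 = 0.77 V

0.77


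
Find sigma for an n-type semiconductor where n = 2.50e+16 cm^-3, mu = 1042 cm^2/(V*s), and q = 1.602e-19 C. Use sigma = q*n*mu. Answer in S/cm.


Step 1: sigma = q * n * mu
Step 2: sigma = 1.602e-19 * 2.50e+16 * 1042
Step 3: sigma = 4.173e+00 S/cm

4.173e+00


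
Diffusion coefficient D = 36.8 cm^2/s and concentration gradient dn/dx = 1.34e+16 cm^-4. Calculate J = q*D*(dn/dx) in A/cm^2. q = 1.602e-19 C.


Step 1: J = q * D * (dn/dx)
Step 2: J = 1.602e-19 * 36.8 * 1.34e+16
Step 3: J = 7.90e-02 A/cm^2

7.90e-02


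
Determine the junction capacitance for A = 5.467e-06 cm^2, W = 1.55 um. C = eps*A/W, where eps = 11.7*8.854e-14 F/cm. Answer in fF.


Step 1: eps_Si = 11.7 * 8.854e-14 = 1.035918e-12 F/cm
Step 2: W in cm = 1.55 * 1e-4 = 1.55e-04 cm
Step 3: C = 1.035918e-12 * 5.467e-06 / 1.55e-04 = 3.653783e-14 F
Step 4: C = 36.54 fF

36.54


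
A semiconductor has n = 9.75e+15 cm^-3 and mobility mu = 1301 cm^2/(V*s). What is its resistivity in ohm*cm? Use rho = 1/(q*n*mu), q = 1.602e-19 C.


Step 1: sigma = q * n * mu = 1.602e-19 * 9.75e+15 * 1301 = 2.03210e+00 S/cm
Step 2: rho = 1 / sigma = 1 / 2.03210e+00 = 0.4921 ohm*cm

0.4921


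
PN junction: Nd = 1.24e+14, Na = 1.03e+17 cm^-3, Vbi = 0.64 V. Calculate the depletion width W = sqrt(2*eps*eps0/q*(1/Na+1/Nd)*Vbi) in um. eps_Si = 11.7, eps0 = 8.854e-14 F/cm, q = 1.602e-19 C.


Step 1: 1/Na + 1/Nd = 1/1.03e+17 + 1/1.24e+14 = 8.07422e-15
Step 2: 2*eps*eps0/q = 2*11.7*8.854e-14/1.602e-19 = 1.293281e+07
Step 3: W^2 = 1.293281e+07 * 8.07422e-15 * 0.64 = 6.68303e-08
Step 4: W = sqrt(6.68303e-08) = 2.585e-04 cm = 2.585 um

2.585


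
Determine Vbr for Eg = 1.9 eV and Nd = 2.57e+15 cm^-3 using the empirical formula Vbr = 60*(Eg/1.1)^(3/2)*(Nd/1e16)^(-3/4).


Step 1: Eg/1.1 = 1.9/1.1 = 1.727273
Step 2: (Eg/1.1)^1.5 = 1.727273^1.5 = 2.270082
Step 3: (Nd/1e16)^(-0.75) = (0.257)^(-0.75) = 2.770449
Step 4: Vbr = 60 * 2.270082 * 2.770449 = 377.3 V

377.3


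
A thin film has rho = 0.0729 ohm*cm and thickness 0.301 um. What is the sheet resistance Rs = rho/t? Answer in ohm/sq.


Step 1: Convert thickness to cm: t = 0.301 um = 3.0100e-05 cm
Step 2: Rs = rho / t = 0.0729 / 3.0100e-05
Step 3: Rs = 2421.9 ohm/sq

2421.9


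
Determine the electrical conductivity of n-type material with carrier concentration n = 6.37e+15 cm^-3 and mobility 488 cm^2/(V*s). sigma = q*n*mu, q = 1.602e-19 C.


Step 1: sigma = q * n * mu
Step 2: sigma = 1.602e-19 * 6.37e+15 * 488
Step 3: sigma = 4.980e-01 S/cm

4.980e-01


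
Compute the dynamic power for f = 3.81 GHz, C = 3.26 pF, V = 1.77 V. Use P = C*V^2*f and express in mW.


Step 1: V^2 = 1.77^2 = 3.1329 V^2
Step 2: P = C*V^2*f = 3.26e-12 F * 3.1329 * 3.81e9 Hz
Step 3: P = 3.891249774e-02 W
Step 4: P = 38.912 mW

38.912


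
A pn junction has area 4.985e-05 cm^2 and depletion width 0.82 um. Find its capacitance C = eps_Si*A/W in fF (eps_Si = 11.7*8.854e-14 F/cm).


Step 1: eps_Si = 11.7 * 8.854e-14 = 1.035918e-12 F/cm
Step 2: W in cm = 0.82 * 1e-4 = 8.20e-05 cm
Step 3: C = 1.035918e-12 * 4.985e-05 / 8.20e-05 = 6.297623e-13 F
Step 4: C = 629.76 fF

629.76


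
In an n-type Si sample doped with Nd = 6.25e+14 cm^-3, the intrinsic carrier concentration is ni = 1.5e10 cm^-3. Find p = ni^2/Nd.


Step 1: Since Nd >> ni, n ≈ Nd = 6.25e+14 cm^-3
Step 2: p = ni^2 / n = (1.5e10)^2 / 6.25e+14
Step 3: p = 2.25e20 / 6.25e+14 = 3.60e+05 cm^-3

3.60e+05


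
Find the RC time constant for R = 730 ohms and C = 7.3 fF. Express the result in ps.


Step 1: tau = R * C
Step 2: tau = 730 * 7.3 fF = 730 * 7.3e-15 F
Step 3: tau = 5.329e-12 s = 5.329 ps

5.329


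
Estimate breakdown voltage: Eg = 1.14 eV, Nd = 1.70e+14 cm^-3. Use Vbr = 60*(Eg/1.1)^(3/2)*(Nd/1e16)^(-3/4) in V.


Step 1: Eg/1.1 = 1.14/1.1 = 1.036364
Step 2: (Eg/1.1)^1.5 = 1.036364^1.5 = 1.055039
Step 3: (Nd/1e16)^(-0.75) = (0.017)^(-0.75) = 21.240430
Step 4: Vbr = 60 * 1.055039 * 21.240430 = 1344.6 V

1344.6


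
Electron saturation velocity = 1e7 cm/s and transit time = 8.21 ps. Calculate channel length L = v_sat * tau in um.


Step 1: tau in seconds = 8.21 ps * 1e-12 = 8.2100e-12 s
Step 2: L = v_sat * tau = 1e7 * 8.2100e-12 = 8.2100e-05 cm
Step 3: L in um = 8.2100e-05 * 1e4 = 0.821 um

0.821


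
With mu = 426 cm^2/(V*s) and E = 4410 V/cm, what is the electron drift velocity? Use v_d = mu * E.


Step 1: v_d = mu * E
Step 2: v_d = 426 * 4410 = 1878660
Step 3: v_d = 1.88e+06 cm/s

1.88e+06


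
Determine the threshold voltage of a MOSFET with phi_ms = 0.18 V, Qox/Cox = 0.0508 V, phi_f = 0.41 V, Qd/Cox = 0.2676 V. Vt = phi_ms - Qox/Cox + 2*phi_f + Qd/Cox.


Step 1: Vt = phi_ms - Qox/Cox + 2*phi_f + Qd/Cox
Step 2: Vt = 0.18 - 0.0508 + 2*0.41 + 0.2676
Step 3: Vt = 0.18 - 0.0508 + 0.82 + 0.2676
Step 4: Vt = 1.2168 V

1.2168


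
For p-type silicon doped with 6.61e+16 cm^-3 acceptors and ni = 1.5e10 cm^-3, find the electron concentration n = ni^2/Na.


Step 1: Majority hole concentration p ≈ Na = 6.61e+16 cm^-3
Step 2: n = ni^2 / Na = (1.5e10)^2 / 6.61e+16
Step 3: n = 3.40e+03 cm^-3

3.40e+03


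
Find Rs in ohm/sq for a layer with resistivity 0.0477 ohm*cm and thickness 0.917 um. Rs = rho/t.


Step 1: Convert thickness to cm: t = 0.917 um = 9.1700e-05 cm
Step 2: Rs = rho / t = 0.0477 / 9.1700e-05
Step 3: Rs = 520.2 ohm/sq

520.2


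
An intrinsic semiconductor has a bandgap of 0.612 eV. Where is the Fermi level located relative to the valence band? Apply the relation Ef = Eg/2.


Step 1: For an intrinsic semiconductor, the Fermi level sits at midgap.
Step 2: Ef = Eg / 2 = 0.612 / 2 = 0.306 eV

0.306


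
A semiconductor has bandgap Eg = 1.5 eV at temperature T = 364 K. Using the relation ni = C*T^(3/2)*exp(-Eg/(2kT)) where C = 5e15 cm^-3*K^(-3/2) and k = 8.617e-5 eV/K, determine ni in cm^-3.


Step 1: Compute kT = 8.617e-5 * 364 = 0.03136588 eV
Step 2: Exponent = -Eg/(2kT) = -1.5/(2*0.03136588) = -23.91133
Step 3: T^(3/2) = 364^1.5 = 6944.68
Step 4: ni = 5e15 * 6944.68 * exp(-23.91133) = 1.43e+09 cm^-3

1.43e+09


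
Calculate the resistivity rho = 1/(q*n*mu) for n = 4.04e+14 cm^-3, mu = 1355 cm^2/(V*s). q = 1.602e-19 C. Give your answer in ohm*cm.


Step 1: sigma = q * n * mu = 1.602e-19 * 4.04e+14 * 1355 = 8.76967e-02 S/cm
Step 2: rho = 1 / sigma = 1 / 8.76967e-02 = 11.4 ohm*cm

11.4


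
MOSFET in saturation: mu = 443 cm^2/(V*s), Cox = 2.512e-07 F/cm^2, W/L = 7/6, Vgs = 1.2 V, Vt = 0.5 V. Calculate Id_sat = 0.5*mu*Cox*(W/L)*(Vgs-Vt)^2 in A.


Step 1: Overdrive voltage Vov = Vgs - Vt = 1.2 - 0.5 = 0.7 V
Step 2: W/L = 7/6 = 1.16667
Step 3: Id = 0.5 * 443 * 2.512e-07 * 1.16667 * 0.7^2
Step 4: Id = 3.18e-05 A

3.18e-05


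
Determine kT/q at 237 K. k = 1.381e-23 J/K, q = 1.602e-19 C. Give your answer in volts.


Step 1: kT = 1.381e-23 * 237 = 3.27297e-21 J
Step 2: Vt = kT/q = 3.27297e-21 / 1.602e-19
Step 3: Vt = 0.02043 V

0.02043


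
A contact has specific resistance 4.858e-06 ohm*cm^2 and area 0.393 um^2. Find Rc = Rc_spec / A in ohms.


Step 1: Convert area to cm^2: 0.393 um^2 = 3.9300e-09 cm^2
Step 2: Rc = Rc_spec / A = 4.858e-06 / 3.9300e-09
Step 3: Rc = 1.24e+03 ohms

1.24e+03


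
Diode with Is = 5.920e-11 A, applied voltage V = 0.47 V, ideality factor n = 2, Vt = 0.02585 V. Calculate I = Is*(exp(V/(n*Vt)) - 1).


Step 1: V/(n*Vt) = 0.47/(2*0.02585) = 9.0909
Step 2: exp(9.0909) = 8.8742e+03
Step 3: I = 5.920e-11 * (8.8742e+03 - 1) = 5.25e-07 A

5.25e-07


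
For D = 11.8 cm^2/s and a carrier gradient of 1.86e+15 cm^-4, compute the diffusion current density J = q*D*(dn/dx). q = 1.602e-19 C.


Step 1: J = q * D * (dn/dx)
Step 2: J = 1.602e-19 * 11.8 * 1.86e+15
Step 3: J = 3.52e-03 A/cm^2

3.52e-03


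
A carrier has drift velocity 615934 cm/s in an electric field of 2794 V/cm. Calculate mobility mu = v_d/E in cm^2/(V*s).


Step 1: mu = v_d / E
Step 2: mu = 615934 / 2794
Step 3: mu = 220.45 cm^2/(V*s)

220.45


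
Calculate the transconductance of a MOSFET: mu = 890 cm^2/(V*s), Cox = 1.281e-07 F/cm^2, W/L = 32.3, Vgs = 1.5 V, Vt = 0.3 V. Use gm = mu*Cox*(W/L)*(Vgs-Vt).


Step 1: Vov = Vgs - Vt = 1.5 - 0.3 = 1.2 V
Step 2: gm = mu * Cox * (W/L) * Vov
Step 3: gm = 890 * 1.281e-07 * 32.3 * 1.2 = 4.42e-03 S

4.42e-03


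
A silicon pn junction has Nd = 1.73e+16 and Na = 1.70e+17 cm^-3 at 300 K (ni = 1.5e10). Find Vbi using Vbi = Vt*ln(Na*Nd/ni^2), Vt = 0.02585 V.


Step 1: Compute Na*Nd/ni^2 = 1.70e+17 * 1.73e+16 / (1.5e10)^2 = 1.3071e+13
Step 2: ln(1.3071e+13) = 30.2014
Step 3: Vbi = 0.02585 * 30.2014 = 0.781 V

0.781


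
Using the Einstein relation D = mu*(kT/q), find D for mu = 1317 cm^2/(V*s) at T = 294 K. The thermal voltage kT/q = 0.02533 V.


Step 1: D = mu * (kT/q)
Step 2: D = 1317 * 0.02533
Step 3: D = 33.36 cm^2/s

33.36


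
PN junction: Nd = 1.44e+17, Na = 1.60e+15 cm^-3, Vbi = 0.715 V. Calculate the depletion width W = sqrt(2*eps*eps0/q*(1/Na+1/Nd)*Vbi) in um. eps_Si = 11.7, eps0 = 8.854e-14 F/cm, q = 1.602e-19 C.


Step 1: 1/Na + 1/Nd = 1/1.60e+15 + 1/1.44e+17 = 6.31944e-16
Step 2: 2*eps*eps0/q = 2*11.7*8.854e-14/1.602e-19 = 1.293281e+07
Step 3: W^2 = 1.293281e+07 * 6.31944e-16 * 0.715 = 5.84356e-09
Step 4: W = sqrt(5.84356e-09) = 7.644e-05 cm = 0.7644 um

0.7644


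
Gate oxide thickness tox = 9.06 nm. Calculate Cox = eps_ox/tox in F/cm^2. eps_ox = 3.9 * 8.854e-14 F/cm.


Step 1: eps_ox = 3.9 * 8.854e-14 = 3.45306e-13 F/cm
Step 2: tox in cm = 9.06 nm * 1e-7 = 9.0600e-07 cm
Step 3: Cox = 3.45306e-13 / 9.0600e-07 = 3.81e-07 F/cm^2

3.81e-07


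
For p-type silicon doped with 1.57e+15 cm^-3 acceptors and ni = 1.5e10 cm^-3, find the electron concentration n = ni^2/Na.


Step 1: Majority hole concentration p ≈ Na = 1.57e+15 cm^-3
Step 2: n = ni^2 / Na = (1.5e10)^2 / 1.57e+15
Step 3: n = 1.43e+05 cm^-3

1.43e+05


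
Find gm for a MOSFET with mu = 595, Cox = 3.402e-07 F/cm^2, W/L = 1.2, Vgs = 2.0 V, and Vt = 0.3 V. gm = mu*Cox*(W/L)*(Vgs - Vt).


Step 1: Vov = Vgs - Vt = 2.0 - 0.3 = 1.7 V
Step 2: gm = mu * Cox * (W/L) * Vov
Step 3: gm = 595 * 3.402e-07 * 1.2 * 1.7 = 4.13e-04 S

4.13e-04


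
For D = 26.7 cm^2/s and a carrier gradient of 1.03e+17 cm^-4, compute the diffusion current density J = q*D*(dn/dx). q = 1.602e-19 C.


Step 1: J = q * D * (dn/dx)
Step 2: J = 1.602e-19 * 26.7 * 1.03e+17
Step 3: J = 4.41e-01 A/cm^2

4.41e-01


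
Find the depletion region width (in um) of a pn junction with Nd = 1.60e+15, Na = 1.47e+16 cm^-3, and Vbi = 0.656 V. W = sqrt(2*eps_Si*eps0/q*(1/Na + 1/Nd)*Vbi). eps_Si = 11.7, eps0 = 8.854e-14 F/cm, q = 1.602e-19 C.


Step 1: 1/Na + 1/Nd = 1/1.47e+16 + 1/1.60e+15 = 6.93027e-16
Step 2: 2*eps*eps0/q = 2*11.7*8.854e-14/1.602e-19 = 1.293281e+07
Step 3: W^2 = 1.293281e+07 * 6.93027e-16 * 0.656 = 5.87959e-09
Step 4: W = sqrt(5.87959e-09) = 7.668e-05 cm = 0.7668 um

0.7668


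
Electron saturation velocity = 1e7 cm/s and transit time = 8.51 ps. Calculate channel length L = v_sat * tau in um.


Step 1: tau in seconds = 8.51 ps * 1e-12 = 8.5100e-12 s
Step 2: L = v_sat * tau = 1e7 * 8.5100e-12 = 8.5100e-05 cm
Step 3: L in um = 8.5100e-05 * 1e4 = 0.851 um

0.851


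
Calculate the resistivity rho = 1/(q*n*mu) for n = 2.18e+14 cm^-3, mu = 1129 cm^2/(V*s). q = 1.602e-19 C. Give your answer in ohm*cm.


Step 1: sigma = q * n * mu = 1.602e-19 * 2.18e+14 * 1129 = 3.94287e-02 S/cm
Step 2: rho = 1 / sigma = 1 / 3.94287e-02 = 25.36 ohm*cm

25.36


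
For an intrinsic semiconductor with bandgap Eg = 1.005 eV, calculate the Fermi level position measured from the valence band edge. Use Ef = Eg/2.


Step 1: For an intrinsic semiconductor, the Fermi level sits at midgap.
Step 2: Ef = Eg / 2 = 1.005 / 2 = 0.5025 eV

0.5025


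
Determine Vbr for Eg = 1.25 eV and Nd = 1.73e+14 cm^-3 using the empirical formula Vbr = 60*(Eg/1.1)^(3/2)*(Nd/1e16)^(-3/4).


Step 1: Eg/1.1 = 1.25/1.1 = 1.136364
Step 2: (Eg/1.1)^1.5 = 1.136364^1.5 = 1.211368
Step 3: (Nd/1e16)^(-0.75) = (0.0173)^(-0.75) = 20.963579
Step 4: Vbr = 60 * 1.211368 * 20.963579 = 1523.7 V

1523.7


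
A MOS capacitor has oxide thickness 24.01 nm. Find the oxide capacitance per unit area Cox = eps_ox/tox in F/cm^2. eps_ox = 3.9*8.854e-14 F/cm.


Step 1: eps_ox = 3.9 * 8.854e-14 = 3.45306e-13 F/cm
Step 2: tox in cm = 24.01 nm * 1e-7 = 2.4010e-06 cm
Step 3: Cox = 3.45306e-13 / 2.4010e-06 = 1.44e-07 F/cm^2

1.44e-07


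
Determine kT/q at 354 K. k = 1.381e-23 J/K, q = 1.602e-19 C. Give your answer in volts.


Step 1: kT = 1.381e-23 * 354 = 4.88874e-21 J
Step 2: Vt = kT/q = 4.88874e-21 / 1.602e-19
Step 3: Vt = 0.03052 V

0.03052


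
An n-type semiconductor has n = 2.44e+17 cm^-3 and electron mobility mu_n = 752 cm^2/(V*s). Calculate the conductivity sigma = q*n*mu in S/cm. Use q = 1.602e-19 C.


Step 1: sigma = q * n * mu
Step 2: sigma = 1.602e-19 * 2.44e+17 * 752
Step 3: sigma = 2.939e+01 S/cm

2.939e+01


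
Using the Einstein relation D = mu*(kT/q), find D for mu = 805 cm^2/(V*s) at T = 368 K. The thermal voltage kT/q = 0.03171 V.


Step 1: D = mu * (kT/q)
Step 2: D = 805 * 0.03171
Step 3: D = 25.53 cm^2/s

25.53


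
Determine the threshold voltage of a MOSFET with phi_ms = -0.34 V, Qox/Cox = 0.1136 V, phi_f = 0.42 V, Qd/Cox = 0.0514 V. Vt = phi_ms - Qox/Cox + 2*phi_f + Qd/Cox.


Step 1: Vt = phi_ms - Qox/Cox + 2*phi_f + Qd/Cox
Step 2: Vt = -0.34 - 0.1136 + 2*0.42 + 0.0514
Step 3: Vt = -0.34 - 0.1136 + 0.84 + 0.0514
Step 4: Vt = 0.4378 V

0.4378


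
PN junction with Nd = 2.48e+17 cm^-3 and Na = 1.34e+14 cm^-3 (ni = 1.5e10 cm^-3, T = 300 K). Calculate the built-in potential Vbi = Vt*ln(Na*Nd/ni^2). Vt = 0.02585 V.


Step 1: Compute Na*Nd/ni^2 = 1.34e+14 * 2.48e+17 / (1.5e10)^2 = 1.4770e+11
Step 2: ln(1.4770e+11) = 25.7184
Step 3: Vbi = 0.02585 * 25.7184 = 0.665 V

0.665


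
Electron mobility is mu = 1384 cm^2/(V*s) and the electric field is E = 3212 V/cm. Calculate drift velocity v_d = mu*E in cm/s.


Step 1: v_d = mu * E
Step 2: v_d = 1384 * 3212 = 4445408
Step 3: v_d = 4.45e+06 cm/s

4.45e+06


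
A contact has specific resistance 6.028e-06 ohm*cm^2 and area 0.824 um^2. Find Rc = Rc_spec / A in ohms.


Step 1: Convert area to cm^2: 0.824 um^2 = 8.2400e-09 cm^2
Step 2: Rc = Rc_spec / A = 6.028e-06 / 8.2400e-09
Step 3: Rc = 7.32e+02 ohms

7.32e+02


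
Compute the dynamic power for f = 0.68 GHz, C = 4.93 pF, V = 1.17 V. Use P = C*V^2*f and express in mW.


Step 1: V^2 = 1.17^2 = 1.3689 V^2
Step 2: P = C*V^2*f = 4.93e-12 F * 1.3689 * 0.68e9 Hz
Step 3: P = 4.58910036e-03 W
Step 4: P = 4.589 mW

4.589


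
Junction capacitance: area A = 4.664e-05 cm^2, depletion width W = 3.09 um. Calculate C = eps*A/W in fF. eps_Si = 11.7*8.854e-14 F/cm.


Step 1: eps_Si = 11.7 * 8.854e-14 = 1.035918e-12 F/cm
Step 2: W in cm = 3.09 * 1e-4 = 3.09e-04 cm
Step 3: C = 1.035918e-12 * 4.664e-05 / 3.09e-04 = 1.563599e-13 F
Step 4: C = 156.36 fF

156.36


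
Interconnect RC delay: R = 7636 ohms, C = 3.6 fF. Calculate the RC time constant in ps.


Step 1: tau = R * C
Step 2: tau = 7636 * 3.6 fF = 7636 * 3.6e-15 F
Step 3: tau = 2.74896e-11 s = 27.4896 ps

27.4896


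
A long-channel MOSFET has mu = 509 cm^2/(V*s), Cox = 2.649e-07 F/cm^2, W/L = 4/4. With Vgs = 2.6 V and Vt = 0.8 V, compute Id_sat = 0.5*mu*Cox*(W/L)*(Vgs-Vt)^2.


Step 1: Overdrive voltage Vov = Vgs - Vt = 2.6 - 0.8 = 1.8 V
Step 2: W/L = 4/4 = 1
Step 3: Id = 0.5 * 509 * 2.649e-07 * 1 * 1.8^2
Step 4: Id = 2.18e-04 A

2.18e-04


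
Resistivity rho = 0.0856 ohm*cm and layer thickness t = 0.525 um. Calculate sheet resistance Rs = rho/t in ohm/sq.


Step 1: Convert thickness to cm: t = 0.525 um = 5.2500e-05 cm
Step 2: Rs = rho / t = 0.0856 / 5.2500e-05
Step 3: Rs = 1630.5 ohm/sq

1630.5


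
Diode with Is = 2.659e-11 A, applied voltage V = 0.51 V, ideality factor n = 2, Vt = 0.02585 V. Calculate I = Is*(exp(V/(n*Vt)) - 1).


Step 1: V/(n*Vt) = 0.51/(2*0.02585) = 9.8646
Step 2: exp(9.8646) = 1.9237e+04
Step 3: I = 2.659e-11 * (1.9237e+04 - 1) = 5.11e-07 A

5.11e-07


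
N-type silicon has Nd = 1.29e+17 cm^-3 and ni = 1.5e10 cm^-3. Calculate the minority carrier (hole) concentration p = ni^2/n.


Step 1: Since Nd >> ni, n ≈ Nd = 1.29e+17 cm^-3
Step 2: p = ni^2 / n = (1.5e10)^2 / 1.29e+17
Step 3: p = 2.25e20 / 1.29e+17 = 1.74e+03 cm^-3

1.74e+03


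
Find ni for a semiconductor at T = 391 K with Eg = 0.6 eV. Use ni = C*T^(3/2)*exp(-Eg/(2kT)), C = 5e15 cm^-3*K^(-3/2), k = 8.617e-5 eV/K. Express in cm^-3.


Step 1: Compute kT = 8.617e-5 * 391 = 0.03369247 eV
Step 2: Exponent = -Eg/(2kT) = -0.6/(2*0.03369247) = -8.90407
Step 3: T^(3/2) = 391^1.5 = 7731.52
Step 4: ni = 5e15 * 7731.52 * exp(-8.90407) = 5.25e+15 cm^-3

5.25e+15


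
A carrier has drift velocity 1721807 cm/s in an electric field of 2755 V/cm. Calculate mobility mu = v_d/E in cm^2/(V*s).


Step 1: mu = v_d / E
Step 2: mu = 1721807 / 2755
Step 3: mu = 624.98 cm^2/(V*s)

624.98


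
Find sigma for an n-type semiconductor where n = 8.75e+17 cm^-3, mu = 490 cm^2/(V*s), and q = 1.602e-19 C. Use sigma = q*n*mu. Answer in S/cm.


Step 1: sigma = q * n * mu
Step 2: sigma = 1.602e-19 * 8.75e+17 * 490
Step 3: sigma = 6.869e+01 S/cm

6.869e+01


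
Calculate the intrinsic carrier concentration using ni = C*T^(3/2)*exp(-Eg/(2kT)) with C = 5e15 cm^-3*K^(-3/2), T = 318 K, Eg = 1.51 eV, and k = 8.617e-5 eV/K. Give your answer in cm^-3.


Step 1: Compute kT = 8.617e-5 * 318 = 0.02740206 eV
Step 2: Exponent = -Eg/(2kT) = -1.51/(2*0.02740206) = -27.55267
Step 3: T^(3/2) = 318^1.5 = 5670.75
Step 4: ni = 5e15 * 5670.75 * exp(-27.55267) = 3.07e+07 cm^-3

3.07e+07


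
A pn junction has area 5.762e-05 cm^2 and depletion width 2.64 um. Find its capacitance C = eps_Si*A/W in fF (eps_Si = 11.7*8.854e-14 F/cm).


Step 1: eps_Si = 11.7 * 8.854e-14 = 1.035918e-12 F/cm
Step 2: W in cm = 2.64 * 1e-4 = 2.64e-04 cm
Step 3: C = 1.035918e-12 * 5.762e-05 / 2.64e-04 = 2.260970e-13 F
Step 4: C = 226.1 fF

226.1


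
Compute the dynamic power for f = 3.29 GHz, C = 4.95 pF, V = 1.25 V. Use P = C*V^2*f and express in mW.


Step 1: V^2 = 1.25^2 = 1.5625 V^2
Step 2: P = C*V^2*f = 4.95e-12 F * 1.5625 * 3.29e9 Hz
Step 3: P = 2.544609375e-02 W
Step 4: P = 25.446 mW

25.446


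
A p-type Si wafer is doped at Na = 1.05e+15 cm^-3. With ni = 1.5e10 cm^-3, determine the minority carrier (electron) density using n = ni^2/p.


Step 1: Majority hole concentration p ≈ Na = 1.05e+15 cm^-3
Step 2: n = ni^2 / Na = (1.5e10)^2 / 1.05e+15
Step 3: n = 2.14e+05 cm^-3

2.14e+05


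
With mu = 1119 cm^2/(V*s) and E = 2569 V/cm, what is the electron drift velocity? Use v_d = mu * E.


Step 1: v_d = mu * E
Step 2: v_d = 1119 * 2569 = 2874711
Step 3: v_d = 2.87e+06 cm/s

2.87e+06


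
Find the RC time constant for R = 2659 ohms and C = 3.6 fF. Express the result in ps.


Step 1: tau = R * C
Step 2: tau = 2659 * 3.6 fF = 2659 * 3.6e-15 F
Step 3: tau = 9.5724e-12 s = 9.5724 ps

9.5724


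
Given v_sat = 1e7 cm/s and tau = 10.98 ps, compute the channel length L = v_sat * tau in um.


Step 1: tau in seconds = 10.98 ps * 1e-12 = 1.0980e-11 s
Step 2: L = v_sat * tau = 1e7 * 1.0980e-11 = 1.0980e-04 cm
Step 3: L in um = 1.0980e-04 * 1e4 = 1.098 um

1.098


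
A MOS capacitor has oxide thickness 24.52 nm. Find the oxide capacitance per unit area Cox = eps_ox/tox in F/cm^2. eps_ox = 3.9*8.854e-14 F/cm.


Step 1: eps_ox = 3.9 * 8.854e-14 = 3.45306e-13 F/cm
Step 2: tox in cm = 24.52 nm * 1e-7 = 2.4520e-06 cm
Step 3: Cox = 3.45306e-13 / 2.4520e-06 = 1.41e-07 F/cm^2

1.41e-07


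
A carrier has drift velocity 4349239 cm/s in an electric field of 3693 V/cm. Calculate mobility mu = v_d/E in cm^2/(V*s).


Step 1: mu = v_d / E
Step 2: mu = 4349239 / 3693
Step 3: mu = 1177.7 cm^2/(V*s)

1177.7


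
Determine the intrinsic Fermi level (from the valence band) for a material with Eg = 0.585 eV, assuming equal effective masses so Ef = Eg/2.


Step 1: For an intrinsic semiconductor, the Fermi level sits at midgap.
Step 2: Ef = Eg / 2 = 0.585 / 2 = 0.2925 eV

0.2925


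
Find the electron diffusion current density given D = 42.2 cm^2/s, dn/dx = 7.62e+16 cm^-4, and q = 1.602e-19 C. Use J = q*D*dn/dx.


Step 1: J = q * D * (dn/dx)
Step 2: J = 1.602e-19 * 42.2 * 7.62e+16
Step 3: J = 5.15e-01 A/cm^2

5.15e-01


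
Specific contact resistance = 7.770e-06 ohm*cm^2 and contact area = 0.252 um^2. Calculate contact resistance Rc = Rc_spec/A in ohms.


Step 1: Convert area to cm^2: 0.252 um^2 = 2.5200e-09 cm^2
Step 2: Rc = Rc_spec / A = 7.770e-06 / 2.5200e-09
Step 3: Rc = 3.08e+03 ohms

3.08e+03


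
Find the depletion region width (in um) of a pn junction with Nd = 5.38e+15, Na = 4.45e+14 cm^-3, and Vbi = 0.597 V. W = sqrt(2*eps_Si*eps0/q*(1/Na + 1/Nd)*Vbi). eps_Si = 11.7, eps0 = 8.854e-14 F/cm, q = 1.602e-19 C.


Step 1: 1/Na + 1/Nd = 1/4.45e+14 + 1/5.38e+15 = 2.43306e-15
Step 2: 2*eps*eps0/q = 2*11.7*8.854e-14/1.602e-19 = 1.293281e+07
Step 3: W^2 = 1.293281e+07 * 2.43306e-15 * 0.597 = 1.87854e-08
Step 4: W = sqrt(1.87854e-08) = 1.371e-04 cm = 1.371 um

1.371


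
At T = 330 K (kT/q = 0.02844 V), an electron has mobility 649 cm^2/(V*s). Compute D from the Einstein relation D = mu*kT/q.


Step 1: D = mu * (kT/q)
Step 2: D = 649 * 0.02844
Step 3: D = 18.46 cm^2/s

18.46


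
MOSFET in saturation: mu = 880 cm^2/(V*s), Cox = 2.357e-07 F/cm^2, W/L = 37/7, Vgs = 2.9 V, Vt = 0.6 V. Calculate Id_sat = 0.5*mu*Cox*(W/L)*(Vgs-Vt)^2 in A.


Step 1: Overdrive voltage Vov = Vgs - Vt = 2.9 - 0.6 = 2.3 V
Step 2: W/L = 37/7 = 5.28571
Step 3: Id = 0.5 * 880 * 2.357e-07 * 5.28571 * 2.3^2
Step 4: Id = 2.90e-03 A

2.90e-03


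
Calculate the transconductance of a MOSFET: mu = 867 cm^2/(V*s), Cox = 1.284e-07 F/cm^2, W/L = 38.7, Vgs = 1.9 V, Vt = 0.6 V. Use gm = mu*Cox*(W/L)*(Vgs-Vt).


Step 1: Vov = Vgs - Vt = 1.9 - 0.6 = 1.3 V
Step 2: gm = mu * Cox * (W/L) * Vov
Step 3: gm = 867 * 1.284e-07 * 38.7 * 1.3 = 5.60e-03 S

5.60e-03


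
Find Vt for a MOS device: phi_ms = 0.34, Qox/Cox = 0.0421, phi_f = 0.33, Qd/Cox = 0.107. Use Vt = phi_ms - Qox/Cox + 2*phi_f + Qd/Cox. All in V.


Step 1: Vt = phi_ms - Qox/Cox + 2*phi_f + Qd/Cox
Step 2: Vt = 0.34 - 0.0421 + 2*0.33 + 0.107
Step 3: Vt = 0.34 - 0.0421 + 0.66 + 0.107
Step 4: Vt = 1.0649 V

1.0649


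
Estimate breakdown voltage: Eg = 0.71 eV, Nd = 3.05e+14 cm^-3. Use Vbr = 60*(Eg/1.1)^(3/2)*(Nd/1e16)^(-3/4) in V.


Step 1: Eg/1.1 = 0.71/1.1 = 0.645455
Step 2: (Eg/1.1)^1.5 = 0.645455^1.5 = 0.518560
Step 3: (Nd/1e16)^(-0.75) = (0.0305)^(-0.75) = 13.701721
Step 4: Vbr = 60 * 0.518560 * 13.701721 = 426.3 V

426.3


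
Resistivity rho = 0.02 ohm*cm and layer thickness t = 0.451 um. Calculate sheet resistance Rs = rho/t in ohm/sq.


Step 1: Convert thickness to cm: t = 0.451 um = 4.5100e-05 cm
Step 2: Rs = rho / t = 0.02 / 4.5100e-05
Step 3: Rs = 443.5 ohm/sq

443.5


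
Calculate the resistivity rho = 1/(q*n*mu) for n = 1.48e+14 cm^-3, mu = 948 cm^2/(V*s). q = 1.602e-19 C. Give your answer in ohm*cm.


Step 1: sigma = q * n * mu = 1.602e-19 * 1.48e+14 * 948 = 2.24767e-02 S/cm
Step 2: rho = 1 / sigma = 1 / 2.24767e-02 = 44.49 ohm*cm

44.49


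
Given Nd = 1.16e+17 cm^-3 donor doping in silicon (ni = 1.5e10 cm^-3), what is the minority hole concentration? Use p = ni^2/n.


Step 1: Since Nd >> ni, n ≈ Nd = 1.16e+17 cm^-3
Step 2: p = ni^2 / n = (1.5e10)^2 / 1.16e+17
Step 3: p = 2.25e20 / 1.16e+17 = 1.94e+03 cm^-3

1.94e+03


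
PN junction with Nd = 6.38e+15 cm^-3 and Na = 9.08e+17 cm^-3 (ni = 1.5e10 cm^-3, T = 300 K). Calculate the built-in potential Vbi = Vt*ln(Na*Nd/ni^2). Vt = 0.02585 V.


Step 1: Compute Na*Nd/ni^2 = 9.08e+17 * 6.38e+15 / (1.5e10)^2 = 2.5747e+13
Step 2: ln(2.5747e+13) = 30.8793
Step 3: Vbi = 0.02585 * 30.8793 = 0.798 V

0.798


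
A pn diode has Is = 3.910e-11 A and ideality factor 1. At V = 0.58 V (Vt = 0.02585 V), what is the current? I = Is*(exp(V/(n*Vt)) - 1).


Step 1: V/(n*Vt) = 0.58/(1*0.02585) = 22.4371
Step 2: exp(22.4371) = 5.5502e+09
Step 3: I = 3.910e-11 * (5.5502e+09 - 1) = 2.17e-01 A

2.17e-01


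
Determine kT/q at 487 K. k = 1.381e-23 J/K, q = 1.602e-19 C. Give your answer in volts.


Step 1: kT = 1.381e-23 * 487 = 6.72547e-21 J
Step 2: Vt = kT/q = 6.72547e-21 / 1.602e-19
Step 3: Vt = 0.04198 V

0.04198


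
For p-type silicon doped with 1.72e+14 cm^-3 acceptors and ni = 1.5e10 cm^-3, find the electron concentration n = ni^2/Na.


Step 1: Majority hole concentration p ≈ Na = 1.72e+14 cm^-3
Step 2: n = ni^2 / Na = (1.5e10)^2 / 1.72e+14
Step 3: n = 1.31e+06 cm^-3

1.31e+06


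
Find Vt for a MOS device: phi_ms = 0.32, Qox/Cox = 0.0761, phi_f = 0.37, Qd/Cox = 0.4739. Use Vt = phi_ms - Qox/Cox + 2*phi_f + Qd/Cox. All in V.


Step 1: Vt = phi_ms - Qox/Cox + 2*phi_f + Qd/Cox
Step 2: Vt = 0.32 - 0.0761 + 2*0.37 + 0.4739
Step 3: Vt = 0.32 - 0.0761 + 0.74 + 0.4739
Step 4: Vt = 1.4578 V

1.4578


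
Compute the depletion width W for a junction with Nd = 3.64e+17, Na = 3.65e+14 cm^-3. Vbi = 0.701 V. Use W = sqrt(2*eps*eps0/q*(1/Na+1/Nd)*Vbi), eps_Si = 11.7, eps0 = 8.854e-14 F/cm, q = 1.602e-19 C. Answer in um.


Step 1: 1/Na + 1/Nd = 1/3.65e+14 + 1/3.64e+17 = 2.74247e-15
Step 2: 2*eps*eps0/q = 2*11.7*8.854e-14/1.602e-19 = 1.293281e+07
Step 3: W^2 = 1.293281e+07 * 2.74247e-15 * 0.701 = 2.48630e-08
Step 4: W = sqrt(2.48630e-08) = 1.577e-04 cm = 1.577 um

1.577


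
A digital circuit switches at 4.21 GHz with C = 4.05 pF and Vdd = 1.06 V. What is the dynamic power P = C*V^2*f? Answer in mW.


Step 1: V^2 = 1.06^2 = 1.1236 V^2
Step 2: P = C*V^2*f = 4.05e-12 F * 1.1236 * 4.21e9 Hz
Step 3: P = 1.91579418e-02 W
Step 4: P = 19.158 mW

19.158


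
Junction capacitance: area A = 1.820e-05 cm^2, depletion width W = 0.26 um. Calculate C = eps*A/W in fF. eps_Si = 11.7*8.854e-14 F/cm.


Step 1: eps_Si = 11.7 * 8.854e-14 = 1.035918e-12 F/cm
Step 2: W in cm = 0.26 * 1e-4 = 2.60e-05 cm
Step 3: C = 1.035918e-12 * 1.820e-05 / 2.60e-05 = 7.251426e-13 F
Step 4: C = 725.14 fF

725.14


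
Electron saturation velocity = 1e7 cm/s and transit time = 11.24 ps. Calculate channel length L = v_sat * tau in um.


Step 1: tau in seconds = 11.24 ps * 1e-12 = 1.1240e-11 s
Step 2: L = v_sat * tau = 1e7 * 1.1240e-11 = 1.1240e-04 cm
Step 3: L in um = 1.1240e-04 * 1e4 = 1.124 um

1.124


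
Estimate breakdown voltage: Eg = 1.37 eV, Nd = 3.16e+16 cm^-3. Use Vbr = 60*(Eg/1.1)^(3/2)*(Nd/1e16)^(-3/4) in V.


Step 1: Eg/1.1 = 1.37/1.1 = 1.245455
Step 2: (Eg/1.1)^1.5 = 1.245455^1.5 = 1.389927
Step 3: (Nd/1e16)^(-0.75) = (3.16)^(-0.75) = 0.421924
Step 4: Vbr = 60 * 1.389927 * 0.421924 = 35.2 V

35.2


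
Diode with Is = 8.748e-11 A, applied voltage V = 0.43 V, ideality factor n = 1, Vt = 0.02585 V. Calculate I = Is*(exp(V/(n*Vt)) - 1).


Step 1: V/(n*Vt) = 0.43/(1*0.02585) = 16.6344
Step 2: exp(16.6344) = 1.6758e+07
Step 3: I = 8.748e-11 * (1.6758e+07 - 1) = 1.47e-03 A

1.47e-03


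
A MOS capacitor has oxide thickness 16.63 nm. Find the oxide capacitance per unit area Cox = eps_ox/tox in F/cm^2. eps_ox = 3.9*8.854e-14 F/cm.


Step 1: eps_ox = 3.9 * 8.854e-14 = 3.45306e-13 F/cm
Step 2: tox in cm = 16.63 nm * 1e-7 = 1.6630e-06 cm
Step 3: Cox = 3.45306e-13 / 1.6630e-06 = 2.08e-07 F/cm^2

2.08e-07


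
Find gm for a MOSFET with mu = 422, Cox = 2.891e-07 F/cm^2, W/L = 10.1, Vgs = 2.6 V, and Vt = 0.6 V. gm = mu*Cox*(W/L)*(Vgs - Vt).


Step 1: Vov = Vgs - Vt = 2.6 - 0.6 = 2.0 V
Step 2: gm = mu * Cox * (W/L) * Vov
Step 3: gm = 422 * 2.891e-07 * 10.1 * 2.0 = 2.46e-03 S

2.46e-03


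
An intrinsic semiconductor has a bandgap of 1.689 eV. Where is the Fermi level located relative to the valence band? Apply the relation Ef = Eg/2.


Step 1: For an intrinsic semiconductor, the Fermi level sits at midgap.
Step 2: Ef = Eg / 2 = 1.689 / 2 = 0.8445 eV

0.8445


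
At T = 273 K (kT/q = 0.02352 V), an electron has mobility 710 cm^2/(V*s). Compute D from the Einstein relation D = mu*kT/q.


Step 1: D = mu * (kT/q)
Step 2: D = 710 * 0.02352
Step 3: D = 16.7 cm^2/s

16.7


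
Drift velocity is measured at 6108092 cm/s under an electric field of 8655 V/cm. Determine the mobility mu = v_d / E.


Step 1: mu = v_d / E
Step 2: mu = 6108092 / 8655
Step 3: mu = 705.73 cm^2/(V*s)

705.73


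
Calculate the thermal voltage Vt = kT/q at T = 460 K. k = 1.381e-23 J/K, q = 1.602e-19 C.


Step 1: kT = 1.381e-23 * 460 = 6.3526e-21 J
Step 2: Vt = kT/q = 6.3526e-21 / 1.602e-19
Step 3: Vt = 0.03965 V

0.03965


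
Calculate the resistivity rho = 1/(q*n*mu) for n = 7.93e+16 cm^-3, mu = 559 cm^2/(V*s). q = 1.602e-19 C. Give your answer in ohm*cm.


Step 1: sigma = q * n * mu = 1.602e-19 * 7.93e+16 * 559 = 7.10146e+00 S/cm
Step 2: rho = 1 / sigma = 1 / 7.10146e+00 = 0.1408 ohm*cm

0.1408


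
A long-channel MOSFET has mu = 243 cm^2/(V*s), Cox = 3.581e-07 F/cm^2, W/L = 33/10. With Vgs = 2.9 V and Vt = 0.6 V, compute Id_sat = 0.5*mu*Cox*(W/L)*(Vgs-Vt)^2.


Step 1: Overdrive voltage Vov = Vgs - Vt = 2.9 - 0.6 = 2.3 V
Step 2: W/L = 33/10 = 3.3
Step 3: Id = 0.5 * 243 * 3.581e-07 * 3.3 * 2.3^2
Step 4: Id = 7.60e-04 A

7.60e-04


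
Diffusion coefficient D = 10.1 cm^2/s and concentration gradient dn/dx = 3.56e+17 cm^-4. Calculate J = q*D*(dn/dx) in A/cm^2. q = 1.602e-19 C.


Step 1: J = q * D * (dn/dx)
Step 2: J = 1.602e-19 * 10.1 * 3.56e+17
Step 3: J = 5.76e-01 A/cm^2

5.76e-01


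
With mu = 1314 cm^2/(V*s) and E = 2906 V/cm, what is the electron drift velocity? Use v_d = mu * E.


Step 1: v_d = mu * E
Step 2: v_d = 1314 * 2906 = 3818484
Step 3: v_d = 3.82e+06 cm/s

3.82e+06


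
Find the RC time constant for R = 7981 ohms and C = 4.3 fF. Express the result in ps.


Step 1: tau = R * C
Step 2: tau = 7981 * 4.3 fF = 7981 * 4.3e-15 F
Step 3: tau = 3.43183e-11 s = 34.3183 ps

34.3183


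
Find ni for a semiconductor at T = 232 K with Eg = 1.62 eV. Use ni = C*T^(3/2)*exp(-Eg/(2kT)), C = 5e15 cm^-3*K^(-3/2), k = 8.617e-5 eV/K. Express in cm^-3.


Step 1: Compute kT = 8.617e-5 * 232 = 0.01999144 eV
Step 2: Exponent = -Eg/(2kT) = -1.62/(2*0.01999144) = -40.51734
Step 3: T^(3/2) = 232^1.5 = 3533.72
Step 4: ni = 5e15 * 3533.72 * exp(-40.51734) = 4.47e+01 cm^-3

4.47e+01


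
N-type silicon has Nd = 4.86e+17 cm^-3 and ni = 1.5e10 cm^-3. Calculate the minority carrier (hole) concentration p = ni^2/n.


Step 1: Since Nd >> ni, n ≈ Nd = 4.86e+17 cm^-3
Step 2: p = ni^2 / n = (1.5e10)^2 / 4.86e+17
Step 3: p = 2.25e20 / 4.86e+17 = 4.63e+02 cm^-3

4.63e+02


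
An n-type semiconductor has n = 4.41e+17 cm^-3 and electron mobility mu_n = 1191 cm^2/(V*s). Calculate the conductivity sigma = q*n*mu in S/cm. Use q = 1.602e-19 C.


Step 1: sigma = q * n * mu
Step 2: sigma = 1.602e-19 * 4.41e+17 * 1191
Step 3: sigma = 8.414e+01 S/cm

8.414e+01


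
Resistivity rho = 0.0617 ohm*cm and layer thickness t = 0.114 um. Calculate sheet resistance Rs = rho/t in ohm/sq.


Step 1: Convert thickness to cm: t = 0.114 um = 1.1400e-05 cm
Step 2: Rs = rho / t = 0.0617 / 1.1400e-05
Step 3: Rs = 5412.3 ohm/sq

5412.3


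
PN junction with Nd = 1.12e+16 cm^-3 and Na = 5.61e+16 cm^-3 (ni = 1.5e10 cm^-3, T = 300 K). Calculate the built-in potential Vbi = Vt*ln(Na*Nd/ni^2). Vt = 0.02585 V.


Step 1: Compute Na*Nd/ni^2 = 5.61e+16 * 1.12e+16 / (1.5e10)^2 = 2.7925e+12
Step 2: ln(2.7925e+12) = 28.6580
Step 3: Vbi = 0.02585 * 28.6580 = 0.741 V

0.741


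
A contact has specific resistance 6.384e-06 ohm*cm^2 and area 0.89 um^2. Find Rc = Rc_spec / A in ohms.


Step 1: Convert area to cm^2: 0.89 um^2 = 8.9000e-09 cm^2
Step 2: Rc = Rc_spec / A = 6.384e-06 / 8.9000e-09
Step 3: Rc = 7.17e+02 ohms

7.17e+02


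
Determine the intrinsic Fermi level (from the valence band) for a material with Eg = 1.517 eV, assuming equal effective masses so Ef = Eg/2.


Step 1: For an intrinsic semiconductor, the Fermi level sits at midgap.
Step 2: Ef = Eg / 2 = 1.517 / 2 = 0.7585 eV

0.7585


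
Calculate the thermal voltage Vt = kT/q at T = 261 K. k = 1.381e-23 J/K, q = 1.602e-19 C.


Step 1: kT = 1.381e-23 * 261 = 3.60441e-21 J
Step 2: Vt = kT/q = 3.60441e-21 / 1.602e-19
Step 3: Vt = 0.0225 V

0.0225


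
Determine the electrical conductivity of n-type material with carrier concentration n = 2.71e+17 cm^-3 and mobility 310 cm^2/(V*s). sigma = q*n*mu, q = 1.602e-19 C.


Step 1: sigma = q * n * mu
Step 2: sigma = 1.602e-19 * 2.71e+17 * 310
Step 3: sigma = 1.346e+01 S/cm

1.346e+01


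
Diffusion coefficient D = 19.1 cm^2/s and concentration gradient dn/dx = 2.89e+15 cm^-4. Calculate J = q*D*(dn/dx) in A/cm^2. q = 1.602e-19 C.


Step 1: J = q * D * (dn/dx)
Step 2: J = 1.602e-19 * 19.1 * 2.89e+15
Step 3: J = 8.84e-03 A/cm^2

8.84e-03


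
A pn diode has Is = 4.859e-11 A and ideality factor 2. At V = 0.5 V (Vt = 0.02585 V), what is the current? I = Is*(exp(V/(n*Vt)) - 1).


Step 1: V/(n*Vt) = 0.5/(2*0.02585) = 9.6712
Step 2: exp(9.6712) = 1.5854e+04
Step 3: I = 4.859e-11 * (1.5854e+04 - 1) = 7.70e-07 A

7.70e-07


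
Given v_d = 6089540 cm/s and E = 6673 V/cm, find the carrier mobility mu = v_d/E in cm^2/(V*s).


Step 1: mu = v_d / E
Step 2: mu = 6089540 / 6673
Step 3: mu = 912.56 cm^2/(V*s)

912.56
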